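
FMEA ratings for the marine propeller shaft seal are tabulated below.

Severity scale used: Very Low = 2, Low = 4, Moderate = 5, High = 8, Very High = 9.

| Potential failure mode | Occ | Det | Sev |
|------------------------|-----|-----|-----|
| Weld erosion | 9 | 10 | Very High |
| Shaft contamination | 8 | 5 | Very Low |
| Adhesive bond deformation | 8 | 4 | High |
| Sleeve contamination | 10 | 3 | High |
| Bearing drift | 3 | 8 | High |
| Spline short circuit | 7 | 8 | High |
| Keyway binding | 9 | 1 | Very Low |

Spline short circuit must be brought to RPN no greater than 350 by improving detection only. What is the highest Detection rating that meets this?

Spline short circuit: S=8, O=7, D=8 → current RPN = 448.
Fixed product = 56. Need 56 × D ≤ 350, so D ≤ 350/56 = 6.25.
Maximum integer Detection rating = 6 (gives RPN 336; D=7 would give 392 > 350).

6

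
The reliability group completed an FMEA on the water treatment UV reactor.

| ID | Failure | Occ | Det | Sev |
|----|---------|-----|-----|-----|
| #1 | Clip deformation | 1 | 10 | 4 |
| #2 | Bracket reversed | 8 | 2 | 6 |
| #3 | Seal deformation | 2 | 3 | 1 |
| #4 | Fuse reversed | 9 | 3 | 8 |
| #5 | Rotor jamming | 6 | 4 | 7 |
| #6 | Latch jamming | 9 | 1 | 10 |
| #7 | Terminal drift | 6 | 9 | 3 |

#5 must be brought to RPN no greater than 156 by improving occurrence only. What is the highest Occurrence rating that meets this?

#5: S=7, O=6, D=4 → current RPN = 168.
Fixed product = 28. Need 28 × O ≤ 156, so O ≤ 156/28 = 5.57.
Maximum integer Occurrence rating = 5 (gives RPN 140; O=6 would give 168 > 156).

5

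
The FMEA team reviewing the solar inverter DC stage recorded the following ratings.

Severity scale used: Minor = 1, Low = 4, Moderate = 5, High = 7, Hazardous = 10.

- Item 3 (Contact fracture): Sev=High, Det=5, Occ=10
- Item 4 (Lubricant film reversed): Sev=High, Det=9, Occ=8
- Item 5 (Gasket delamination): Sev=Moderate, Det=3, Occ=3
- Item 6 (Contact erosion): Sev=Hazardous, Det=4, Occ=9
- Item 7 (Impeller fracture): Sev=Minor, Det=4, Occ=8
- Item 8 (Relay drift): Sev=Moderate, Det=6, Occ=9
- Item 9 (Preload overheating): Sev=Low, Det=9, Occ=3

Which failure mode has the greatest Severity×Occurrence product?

Item 6

Criticality = Severity × Occurrence:
  Item 3: 7 × 10 = 70
  Item 4: 7 × 8 = 56
  Item 5: 5 × 3 = 15
  Item 6: 10 × 9 = 90
  Item 7: 1 × 8 = 8
  Item 8: 5 × 9 = 45
  Item 9: 4 × 3 = 12
Highest criticality is 90 → Item 6.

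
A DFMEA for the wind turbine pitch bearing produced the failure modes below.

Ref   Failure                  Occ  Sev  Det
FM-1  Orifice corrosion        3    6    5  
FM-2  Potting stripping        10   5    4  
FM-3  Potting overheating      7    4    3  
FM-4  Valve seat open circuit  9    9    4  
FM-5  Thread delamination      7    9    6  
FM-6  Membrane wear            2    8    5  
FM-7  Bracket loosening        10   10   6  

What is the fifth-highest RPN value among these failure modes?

RPN = Severity × Occurrence × Detection:
  FM-1: 6 × 3 × 5 = 90
  FM-2: 5 × 10 × 4 = 200
  FM-3: 4 × 7 × 3 = 84
  FM-4: 9 × 9 × 4 = 324
  FM-5: 9 × 7 × 6 = 378
  FM-6: 8 × 2 × 5 = 80
  FM-7: 10 × 10 × 6 = 600
Sorted descending: 600, 378, 324, 200, 90, 84, 80.
The fifth-highest RPN is 90 (FM-1).

90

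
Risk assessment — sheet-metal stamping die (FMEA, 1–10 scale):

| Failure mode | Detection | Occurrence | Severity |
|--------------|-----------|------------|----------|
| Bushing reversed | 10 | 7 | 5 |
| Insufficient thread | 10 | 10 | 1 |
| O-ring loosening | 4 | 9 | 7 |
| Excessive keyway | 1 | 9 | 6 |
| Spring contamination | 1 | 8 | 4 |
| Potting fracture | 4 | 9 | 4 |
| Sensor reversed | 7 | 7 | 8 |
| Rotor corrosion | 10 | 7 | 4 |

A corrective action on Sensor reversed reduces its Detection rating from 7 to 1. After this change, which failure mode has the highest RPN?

Bushing reversed

RPN = Severity × Occurrence × Detection:
  Bushing reversed: 5 × 7 × 10 = 350
  Insufficient thread: 1 × 10 × 10 = 100
  O-ring loosening: 7 × 9 × 4 = 252
  Excessive keyway: 6 × 9 × 1 = 54
  Spring contamination: 4 × 8 × 1 = 32
  Potting fracture: 4 × 9 × 4 = 144
  Sensor reversed: 8 × 7 × 7 = 392
  Rotor corrosion: 4 × 7 × 10 = 280
After action: Sensor reversed → 8 × 7 × 1 = 56.
Revised RPNs: Bushing reversed=350, Rotor corrosion=280, O-ring loosening=252, Potting fracture=144, Insufficient thread=100, Sensor reversed=56, Excessive keyway=54, Spring contamination=32.
Highest is now Bushing reversed (350).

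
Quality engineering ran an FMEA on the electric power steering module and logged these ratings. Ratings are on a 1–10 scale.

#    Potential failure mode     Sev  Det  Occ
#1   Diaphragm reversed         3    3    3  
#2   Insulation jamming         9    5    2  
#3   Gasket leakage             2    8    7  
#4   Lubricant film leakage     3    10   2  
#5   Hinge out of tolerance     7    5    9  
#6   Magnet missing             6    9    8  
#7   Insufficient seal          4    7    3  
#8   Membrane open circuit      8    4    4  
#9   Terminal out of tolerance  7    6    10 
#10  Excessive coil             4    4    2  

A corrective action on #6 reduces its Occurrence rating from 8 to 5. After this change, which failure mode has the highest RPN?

RPN = Severity × Occurrence × Detection:
  #1: 3 × 3 × 3 = 27
  #2: 9 × 2 × 5 = 90
  #3: 2 × 7 × 8 = 112
  #4: 3 × 2 × 10 = 60
  #5: 7 × 9 × 5 = 315
  #6: 6 × 8 × 9 = 432
  #7: 4 × 3 × 7 = 84
  #8: 8 × 4 × 4 = 128
  #9: 7 × 10 × 6 = 420
  #10: 4 × 2 × 4 = 32
After action: #6 → 6 × 5 × 9 = 270.
Revised RPNs: #9=420, #5=315, #6=270, #8=128, #3=112, #2=90, #7=84, #4=60, #10=32, #1=27.
Highest is now #9 (420).

#9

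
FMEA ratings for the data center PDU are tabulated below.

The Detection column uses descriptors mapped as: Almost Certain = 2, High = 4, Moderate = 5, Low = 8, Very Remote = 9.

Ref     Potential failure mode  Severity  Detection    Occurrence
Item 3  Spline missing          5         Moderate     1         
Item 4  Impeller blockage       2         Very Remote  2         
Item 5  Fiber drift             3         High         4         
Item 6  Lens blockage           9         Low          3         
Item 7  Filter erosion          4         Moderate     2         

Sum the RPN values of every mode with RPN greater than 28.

RPN = Severity × Occurrence × Detection:
  Item 3: 5 × 1 × 5 = 25
  Item 4: 2 × 2 × 9 = 36
  Item 5: 3 × 4 × 4 = 48
  Item 6: 9 × 3 × 8 = 216
  Item 7: 4 × 2 × 5 = 40
RPN > 28: Item 4 (36), Item 5 (48), Item 6 (216), Item 7 (40).
Sum: 36 + 48 + 216 + 40 = 340.

340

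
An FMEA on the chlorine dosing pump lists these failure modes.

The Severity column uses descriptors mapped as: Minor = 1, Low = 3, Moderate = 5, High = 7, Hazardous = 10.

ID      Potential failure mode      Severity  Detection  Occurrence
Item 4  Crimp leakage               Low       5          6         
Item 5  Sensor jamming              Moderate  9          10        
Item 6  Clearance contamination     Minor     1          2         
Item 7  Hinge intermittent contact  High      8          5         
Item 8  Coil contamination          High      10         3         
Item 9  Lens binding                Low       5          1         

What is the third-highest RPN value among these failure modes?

210

RPN = Severity × Occurrence × Detection:
  Item 4: 3 × 6 × 5 = 90
  Item 5: 5 × 10 × 9 = 450
  Item 6: 1 × 2 × 1 = 2
  Item 7: 7 × 5 × 8 = 280
  Item 8: 7 × 3 × 10 = 210
  Item 9: 3 × 1 × 5 = 15
Sorted descending: 450, 280, 210, 90, 15, 2.
The third-highest RPN is 210 (Item 8).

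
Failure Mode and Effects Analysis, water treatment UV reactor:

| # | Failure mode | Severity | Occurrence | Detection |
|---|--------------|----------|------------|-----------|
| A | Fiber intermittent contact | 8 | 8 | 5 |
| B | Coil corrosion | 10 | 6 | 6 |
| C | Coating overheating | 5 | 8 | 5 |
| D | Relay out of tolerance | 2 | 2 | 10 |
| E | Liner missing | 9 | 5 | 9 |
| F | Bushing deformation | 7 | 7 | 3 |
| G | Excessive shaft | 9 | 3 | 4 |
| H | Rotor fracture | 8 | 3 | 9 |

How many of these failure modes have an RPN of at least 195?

RPN = Severity × Occurrence × Detection:
  A: 8 × 8 × 5 = 320
  B: 10 × 6 × 6 = 360
  C: 5 × 8 × 5 = 200
  D: 2 × 2 × 10 = 40
  E: 9 × 5 × 9 = 405
  F: 7 × 7 × 3 = 147
  G: 9 × 3 × 4 = 108
  H: 8 × 3 × 9 = 216
Modes with RPN ≥ 195: A (320), B (360), C (200), E (405), H (216) → 5.

5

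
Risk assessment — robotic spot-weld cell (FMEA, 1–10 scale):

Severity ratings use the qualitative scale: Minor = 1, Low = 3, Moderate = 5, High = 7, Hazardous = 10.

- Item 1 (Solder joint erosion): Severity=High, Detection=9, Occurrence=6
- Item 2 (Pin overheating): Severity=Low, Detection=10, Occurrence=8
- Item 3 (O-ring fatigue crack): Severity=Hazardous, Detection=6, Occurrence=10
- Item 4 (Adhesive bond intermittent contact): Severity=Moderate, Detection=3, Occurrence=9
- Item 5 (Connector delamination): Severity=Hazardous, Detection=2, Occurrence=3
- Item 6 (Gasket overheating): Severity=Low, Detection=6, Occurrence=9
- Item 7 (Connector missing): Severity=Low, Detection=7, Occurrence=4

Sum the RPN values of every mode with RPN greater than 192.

RPN = Severity × Occurrence × Detection:
  Item 1: 7 × 6 × 9 = 378
  Item 2: 3 × 8 × 10 = 240
  Item 3: 10 × 10 × 6 = 600
  Item 4: 5 × 9 × 3 = 135
  Item 5: 10 × 3 × 2 = 60
  Item 6: 3 × 9 × 6 = 162
  Item 7: 3 × 4 × 7 = 84
RPN > 192: Item 1 (378), Item 2 (240), Item 3 (600).
Sum: 378 + 240 + 600 = 1218.

1218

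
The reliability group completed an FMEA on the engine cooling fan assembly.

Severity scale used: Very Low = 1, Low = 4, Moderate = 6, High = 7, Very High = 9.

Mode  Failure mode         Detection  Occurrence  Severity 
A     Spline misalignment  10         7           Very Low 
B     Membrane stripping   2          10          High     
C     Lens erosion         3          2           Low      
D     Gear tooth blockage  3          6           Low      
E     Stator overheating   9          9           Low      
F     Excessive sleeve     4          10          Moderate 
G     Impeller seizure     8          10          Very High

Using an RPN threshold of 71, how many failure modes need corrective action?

RPN = Severity × Occurrence × Detection:
  A: 1 × 7 × 10 = 70
  B: 7 × 10 × 2 = 140
  C: 4 × 2 × 3 = 24
  D: 4 × 6 × 3 = 72
  E: 4 × 9 × 9 = 324
  F: 6 × 10 × 4 = 240
  G: 9 × 10 × 8 = 720
Modes with RPN ≥ 71: B (140), D (72), E (324), F (240), G (720) → 5.

5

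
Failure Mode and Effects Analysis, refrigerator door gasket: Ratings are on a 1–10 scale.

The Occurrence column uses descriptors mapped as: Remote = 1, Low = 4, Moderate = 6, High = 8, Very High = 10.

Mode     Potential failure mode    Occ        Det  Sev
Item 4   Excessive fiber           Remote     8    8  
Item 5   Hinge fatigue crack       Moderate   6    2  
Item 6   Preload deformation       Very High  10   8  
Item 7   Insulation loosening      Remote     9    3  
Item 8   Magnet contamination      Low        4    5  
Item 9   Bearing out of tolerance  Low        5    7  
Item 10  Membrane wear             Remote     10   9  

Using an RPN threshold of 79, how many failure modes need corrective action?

RPN = Severity × Occurrence × Detection:
  Item 4: 8 × 1 × 8 = 64
  Item 5: 2 × 6 × 6 = 72
  Item 6: 8 × 10 × 10 = 800
  Item 7: 3 × 1 × 9 = 27
  Item 8: 5 × 4 × 4 = 80
  Item 9: 7 × 4 × 5 = 140
  Item 10: 9 × 1 × 10 = 90
Modes with RPN ≥ 79: Item 6 (800), Item 8 (80), Item 9 (140), Item 10 (90) → 4.

4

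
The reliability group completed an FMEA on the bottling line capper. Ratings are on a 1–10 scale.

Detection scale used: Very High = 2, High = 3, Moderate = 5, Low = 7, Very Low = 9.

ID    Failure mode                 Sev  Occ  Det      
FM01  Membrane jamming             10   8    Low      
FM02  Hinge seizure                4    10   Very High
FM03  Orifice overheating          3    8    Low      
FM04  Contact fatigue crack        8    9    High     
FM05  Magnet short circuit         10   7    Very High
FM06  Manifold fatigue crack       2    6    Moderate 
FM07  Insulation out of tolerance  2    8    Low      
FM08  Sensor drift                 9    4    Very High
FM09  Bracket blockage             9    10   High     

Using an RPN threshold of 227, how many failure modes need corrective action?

2

RPN = Severity × Occurrence × Detection:
  FM01: 10 × 8 × 7 = 560
  FM02: 4 × 10 × 2 = 80
  FM03: 3 × 8 × 7 = 168
  FM04: 8 × 9 × 3 = 216
  FM05: 10 × 7 × 2 = 140
  FM06: 2 × 6 × 5 = 60
  FM07: 2 × 8 × 7 = 112
  FM08: 9 × 4 × 2 = 72
  FM09: 9 × 10 × 3 = 270
Modes with RPN ≥ 227: FM01 (560), FM09 (270) → 2.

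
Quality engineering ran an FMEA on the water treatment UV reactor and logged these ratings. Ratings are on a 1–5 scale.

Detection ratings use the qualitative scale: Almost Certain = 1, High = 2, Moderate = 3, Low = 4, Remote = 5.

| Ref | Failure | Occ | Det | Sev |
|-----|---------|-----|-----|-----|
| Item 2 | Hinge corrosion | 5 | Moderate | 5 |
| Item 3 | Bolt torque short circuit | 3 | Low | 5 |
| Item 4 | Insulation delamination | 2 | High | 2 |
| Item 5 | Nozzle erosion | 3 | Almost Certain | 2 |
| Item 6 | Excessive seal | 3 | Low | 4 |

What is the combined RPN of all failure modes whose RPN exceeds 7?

191

RPN = Severity × Occurrence × Detection:
  Item 2: 5 × 5 × 3 = 75
  Item 3: 5 × 3 × 4 = 60
  Item 4: 2 × 2 × 2 = 8
  Item 5: 2 × 3 × 1 = 6
  Item 6: 4 × 3 × 4 = 48
RPN > 7: Item 2 (75), Item 3 (60), Item 4 (8), Item 6 (48).
Sum: 75 + 60 + 8 + 48 = 191.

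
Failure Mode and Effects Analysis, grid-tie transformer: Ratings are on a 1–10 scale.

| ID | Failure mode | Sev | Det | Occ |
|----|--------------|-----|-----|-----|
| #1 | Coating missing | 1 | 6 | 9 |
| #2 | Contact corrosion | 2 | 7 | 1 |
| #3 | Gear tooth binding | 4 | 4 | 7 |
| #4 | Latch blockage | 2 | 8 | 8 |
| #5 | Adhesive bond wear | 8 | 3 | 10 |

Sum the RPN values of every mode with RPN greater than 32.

RPN = Severity × Occurrence × Detection:
  #1: 1 × 9 × 6 = 54
  #2: 2 × 1 × 7 = 14
  #3: 4 × 7 × 4 = 112
  #4: 2 × 8 × 8 = 128
  #5: 8 × 10 × 3 = 240
RPN > 32: #1 (54), #3 (112), #4 (128), #5 (240).
Sum: 54 + 112 + 128 + 240 = 534.

534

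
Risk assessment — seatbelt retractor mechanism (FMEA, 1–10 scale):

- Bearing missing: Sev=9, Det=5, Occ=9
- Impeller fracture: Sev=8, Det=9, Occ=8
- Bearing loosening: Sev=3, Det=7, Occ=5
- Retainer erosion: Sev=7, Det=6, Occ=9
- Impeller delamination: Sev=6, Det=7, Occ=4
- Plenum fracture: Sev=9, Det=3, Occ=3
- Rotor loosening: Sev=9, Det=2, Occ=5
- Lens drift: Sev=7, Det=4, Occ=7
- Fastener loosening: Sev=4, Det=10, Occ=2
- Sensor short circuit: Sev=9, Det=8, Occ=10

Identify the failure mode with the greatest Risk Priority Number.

Sensor short circuit

RPN = Severity × Occurrence × Detection:
  Bearing missing: 9 × 9 × 5 = 405
  Impeller fracture: 8 × 8 × 9 = 576
  Bearing loosening: 3 × 5 × 7 = 105
  Retainer erosion: 7 × 9 × 6 = 378
  Impeller delamination: 6 × 4 × 7 = 168
  Plenum fracture: 9 × 3 × 3 = 81
  Rotor loosening: 9 × 5 × 2 = 90
  Lens drift: 7 × 7 × 4 = 196
  Fastener loosening: 4 × 2 × 10 = 80
  Sensor short circuit: 9 × 10 × 8 = 720
Highest RPN is 720 → Sensor short circuit.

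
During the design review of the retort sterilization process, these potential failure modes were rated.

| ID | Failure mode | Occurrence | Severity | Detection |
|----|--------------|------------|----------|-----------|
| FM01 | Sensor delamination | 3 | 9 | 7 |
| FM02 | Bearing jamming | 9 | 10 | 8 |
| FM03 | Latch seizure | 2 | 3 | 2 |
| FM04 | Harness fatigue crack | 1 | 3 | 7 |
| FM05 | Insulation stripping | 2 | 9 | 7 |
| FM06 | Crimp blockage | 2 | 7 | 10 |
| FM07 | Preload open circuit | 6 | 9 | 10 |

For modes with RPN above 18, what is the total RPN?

RPN = Severity × Occurrence × Detection:
  FM01: 9 × 3 × 7 = 189
  FM02: 10 × 9 × 8 = 720
  FM03: 3 × 2 × 2 = 12
  FM04: 3 × 1 × 7 = 21
  FM05: 9 × 2 × 7 = 126
  FM06: 7 × 2 × 10 = 140
  FM07: 9 × 6 × 10 = 540
RPN > 18: FM01 (189), FM02 (720), FM04 (21), FM05 (126), FM06 (140), FM07 (540).
Sum: 189 + 720 + 21 + 126 + 140 + 540 = 1736.

1736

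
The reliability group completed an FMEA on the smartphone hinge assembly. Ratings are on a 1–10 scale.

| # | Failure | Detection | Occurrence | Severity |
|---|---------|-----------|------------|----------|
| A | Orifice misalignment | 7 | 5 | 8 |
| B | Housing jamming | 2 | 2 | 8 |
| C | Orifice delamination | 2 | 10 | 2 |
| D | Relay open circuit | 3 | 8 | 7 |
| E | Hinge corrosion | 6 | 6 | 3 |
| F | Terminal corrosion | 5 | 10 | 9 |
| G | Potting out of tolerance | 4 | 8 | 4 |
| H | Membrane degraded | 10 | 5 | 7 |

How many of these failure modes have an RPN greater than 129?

RPN = Severity × Occurrence × Detection:
  A: 8 × 5 × 7 = 280
  B: 8 × 2 × 2 = 32
  C: 2 × 10 × 2 = 40
  D: 7 × 8 × 3 = 168
  E: 3 × 6 × 6 = 108
  F: 9 × 10 × 5 = 450
  G: 4 × 8 × 4 = 128
  H: 7 × 5 × 10 = 350
Modes with RPN > 129: A (280), D (168), F (450), H (350) → 4.

4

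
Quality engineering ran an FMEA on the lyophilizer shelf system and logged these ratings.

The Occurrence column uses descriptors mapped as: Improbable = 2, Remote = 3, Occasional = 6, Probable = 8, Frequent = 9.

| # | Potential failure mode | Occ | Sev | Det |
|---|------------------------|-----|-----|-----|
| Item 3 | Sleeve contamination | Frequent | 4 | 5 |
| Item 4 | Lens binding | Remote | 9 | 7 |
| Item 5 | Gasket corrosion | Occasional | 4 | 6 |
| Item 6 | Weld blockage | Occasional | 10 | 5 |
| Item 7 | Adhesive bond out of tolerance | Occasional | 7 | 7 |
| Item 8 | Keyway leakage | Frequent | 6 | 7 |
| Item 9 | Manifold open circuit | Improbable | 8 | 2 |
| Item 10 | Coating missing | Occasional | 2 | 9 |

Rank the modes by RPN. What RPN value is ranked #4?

RPN = Severity × Occurrence × Detection:
  Item 3: 4 × 9 × 5 = 180
  Item 4: 9 × 3 × 7 = 189
  Item 5: 4 × 6 × 6 = 144
  Item 6: 10 × 6 × 5 = 300
  Item 7: 7 × 6 × 7 = 294
  Item 8: 6 × 9 × 7 = 378
  Item 9: 8 × 2 × 2 = 32
  Item 10: 2 × 6 × 9 = 108
Sorted descending: 378, 300, 294, 189, 180, 144, 108, 32.
The fourth-highest RPN is 189 (Item 4).

189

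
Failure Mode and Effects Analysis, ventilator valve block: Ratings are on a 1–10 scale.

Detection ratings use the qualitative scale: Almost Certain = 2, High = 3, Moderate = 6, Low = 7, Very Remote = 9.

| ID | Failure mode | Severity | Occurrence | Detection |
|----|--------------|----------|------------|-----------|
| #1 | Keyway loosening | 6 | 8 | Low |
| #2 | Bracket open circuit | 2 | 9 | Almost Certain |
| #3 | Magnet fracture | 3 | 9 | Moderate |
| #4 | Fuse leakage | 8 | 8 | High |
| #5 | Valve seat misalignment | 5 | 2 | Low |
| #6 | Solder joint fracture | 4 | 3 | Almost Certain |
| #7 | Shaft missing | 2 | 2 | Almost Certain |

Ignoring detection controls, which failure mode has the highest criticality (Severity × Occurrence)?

#4

Criticality = Severity × Occurrence:
  #1: 6 × 8 = 48
  #2: 2 × 9 = 18
  #3: 3 × 9 = 27
  #4: 8 × 8 = 64
  #5: 5 × 2 = 10
  #6: 4 × 3 = 12
  #7: 2 × 2 = 4
Highest criticality is 64 → #4.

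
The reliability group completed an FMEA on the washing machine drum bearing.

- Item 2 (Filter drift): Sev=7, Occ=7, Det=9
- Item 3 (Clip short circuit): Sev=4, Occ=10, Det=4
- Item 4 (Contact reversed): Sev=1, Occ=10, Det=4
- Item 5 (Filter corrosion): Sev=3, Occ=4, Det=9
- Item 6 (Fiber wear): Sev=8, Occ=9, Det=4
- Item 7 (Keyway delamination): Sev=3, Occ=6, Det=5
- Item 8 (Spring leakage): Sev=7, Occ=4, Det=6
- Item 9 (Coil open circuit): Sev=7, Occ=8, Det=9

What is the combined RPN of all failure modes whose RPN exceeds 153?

1561

RPN = Severity × Occurrence × Detection:
  Item 2: 7 × 7 × 9 = 441
  Item 3: 4 × 10 × 4 = 160
  Item 4: 1 × 10 × 4 = 40
  Item 5: 3 × 4 × 9 = 108
  Item 6: 8 × 9 × 4 = 288
  Item 7: 3 × 6 × 5 = 90
  Item 8: 7 × 4 × 6 = 168
  Item 9: 7 × 8 × 9 = 504
RPN > 153: Item 2 (441), Item 3 (160), Item 6 (288), Item 8 (168), Item 9 (504).
Sum: 441 + 160 + 288 + 168 + 504 = 1561.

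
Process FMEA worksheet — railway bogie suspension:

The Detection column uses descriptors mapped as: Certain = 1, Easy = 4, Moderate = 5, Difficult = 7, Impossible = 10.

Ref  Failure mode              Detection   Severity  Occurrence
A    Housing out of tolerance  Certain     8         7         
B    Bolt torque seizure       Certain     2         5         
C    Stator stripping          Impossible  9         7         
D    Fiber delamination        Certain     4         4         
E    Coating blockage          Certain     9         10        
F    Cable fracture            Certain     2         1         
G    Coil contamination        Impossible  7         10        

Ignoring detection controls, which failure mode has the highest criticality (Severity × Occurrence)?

Criticality = Severity × Occurrence:
  A: 8 × 7 = 56
  B: 2 × 5 = 10
  C: 9 × 7 = 63
  D: 4 × 4 = 16
  E: 9 × 10 = 90
  F: 2 × 1 = 2
  G: 7 × 10 = 70
Highest criticality is 90 → E.

E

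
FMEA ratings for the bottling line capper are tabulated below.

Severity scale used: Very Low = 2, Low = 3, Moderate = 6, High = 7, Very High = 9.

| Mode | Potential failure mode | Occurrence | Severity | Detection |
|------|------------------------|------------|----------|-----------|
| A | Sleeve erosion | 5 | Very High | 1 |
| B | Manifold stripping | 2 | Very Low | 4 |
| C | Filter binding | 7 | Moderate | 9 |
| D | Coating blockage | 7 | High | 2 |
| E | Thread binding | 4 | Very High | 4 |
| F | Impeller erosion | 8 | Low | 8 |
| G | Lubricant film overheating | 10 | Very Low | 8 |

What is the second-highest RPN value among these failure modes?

RPN = Severity × Occurrence × Detection:
  A: 9 × 5 × 1 = 45
  B: 2 × 2 × 4 = 16
  C: 6 × 7 × 9 = 378
  D: 7 × 7 × 2 = 98
  E: 9 × 4 × 4 = 144
  F: 3 × 8 × 8 = 192
  G: 2 × 10 × 8 = 160
Sorted descending: 378, 192, 160, 144, 98, 45, 16.
The second-highest RPN is 192 (F).

192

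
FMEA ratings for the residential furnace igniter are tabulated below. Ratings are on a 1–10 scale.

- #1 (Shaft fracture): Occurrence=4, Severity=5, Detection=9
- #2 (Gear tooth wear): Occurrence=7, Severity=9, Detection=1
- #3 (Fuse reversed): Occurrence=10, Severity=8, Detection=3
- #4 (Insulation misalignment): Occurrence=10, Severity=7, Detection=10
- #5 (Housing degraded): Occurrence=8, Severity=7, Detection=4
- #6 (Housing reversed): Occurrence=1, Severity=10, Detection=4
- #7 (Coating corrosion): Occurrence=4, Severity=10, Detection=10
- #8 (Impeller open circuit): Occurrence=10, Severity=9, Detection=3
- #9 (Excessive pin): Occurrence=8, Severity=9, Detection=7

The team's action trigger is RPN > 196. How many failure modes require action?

6

RPN = Severity × Occurrence × Detection:
  #1: 5 × 4 × 9 = 180
  #2: 9 × 7 × 1 = 63
  #3: 8 × 10 × 3 = 240
  #4: 7 × 10 × 10 = 700
  #5: 7 × 8 × 4 = 224
  #6: 10 × 1 × 4 = 40
  #7: 10 × 4 × 10 = 400
  #8: 9 × 10 × 3 = 270
  #9: 9 × 8 × 7 = 504
Modes with RPN > 196: #3 (240), #4 (700), #5 (224), #7 (400), #8 (270), #9 (504) → 6.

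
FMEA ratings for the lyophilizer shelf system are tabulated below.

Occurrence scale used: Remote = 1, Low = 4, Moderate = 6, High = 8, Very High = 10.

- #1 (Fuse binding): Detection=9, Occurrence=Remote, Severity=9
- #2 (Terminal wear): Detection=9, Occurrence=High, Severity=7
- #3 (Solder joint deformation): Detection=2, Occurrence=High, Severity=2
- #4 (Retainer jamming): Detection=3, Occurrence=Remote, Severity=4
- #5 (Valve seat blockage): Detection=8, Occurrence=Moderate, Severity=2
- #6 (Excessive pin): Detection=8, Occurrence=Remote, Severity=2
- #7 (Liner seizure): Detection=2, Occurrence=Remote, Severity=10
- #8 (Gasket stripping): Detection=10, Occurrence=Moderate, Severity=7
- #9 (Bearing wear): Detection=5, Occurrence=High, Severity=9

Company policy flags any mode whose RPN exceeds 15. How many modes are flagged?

8

RPN = Severity × Occurrence × Detection:
  #1: 9 × 1 × 9 = 81
  #2: 7 × 8 × 9 = 504
  #3: 2 × 8 × 2 = 32
  #4: 4 × 1 × 3 = 12
  #5: 2 × 6 × 8 = 96
  #6: 2 × 1 × 8 = 16
  #7: 10 × 1 × 2 = 20
  #8: 7 × 6 × 10 = 420
  #9: 9 × 8 × 5 = 360
Modes with RPN > 15: #1 (81), #2 (504), #3 (32), #5 (96), #6 (16), #7 (20), #8 (420), #9 (360) → 8.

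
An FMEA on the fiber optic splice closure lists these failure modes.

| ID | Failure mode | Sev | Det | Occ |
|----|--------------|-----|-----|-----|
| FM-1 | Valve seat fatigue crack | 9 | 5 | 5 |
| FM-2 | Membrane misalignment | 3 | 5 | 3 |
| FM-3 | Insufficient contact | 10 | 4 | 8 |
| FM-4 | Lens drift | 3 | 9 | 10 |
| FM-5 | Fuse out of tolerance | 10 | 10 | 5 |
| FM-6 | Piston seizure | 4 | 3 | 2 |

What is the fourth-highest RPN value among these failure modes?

RPN = Severity × Occurrence × Detection:
  FM-1: 9 × 5 × 5 = 225
  FM-2: 3 × 3 × 5 = 45
  FM-3: 10 × 8 × 4 = 320
  FM-4: 3 × 10 × 9 = 270
  FM-5: 10 × 5 × 10 = 500
  FM-6: 4 × 2 × 3 = 24
Sorted descending: 500, 320, 270, 225, 45, 24.
The fourth-highest RPN is 225 (FM-1).

225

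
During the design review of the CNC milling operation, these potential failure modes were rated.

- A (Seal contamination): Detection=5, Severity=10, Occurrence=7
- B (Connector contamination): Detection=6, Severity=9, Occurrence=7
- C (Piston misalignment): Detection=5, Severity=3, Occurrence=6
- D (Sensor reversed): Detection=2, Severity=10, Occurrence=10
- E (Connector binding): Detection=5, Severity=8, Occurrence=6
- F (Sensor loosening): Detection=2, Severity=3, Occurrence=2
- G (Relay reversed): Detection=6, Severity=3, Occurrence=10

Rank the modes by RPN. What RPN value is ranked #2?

RPN = Severity × Occurrence × Detection:
  A: 10 × 7 × 5 = 350
  B: 9 × 7 × 6 = 378
  C: 3 × 6 × 5 = 90
  D: 10 × 10 × 2 = 200
  E: 8 × 6 × 5 = 240
  F: 3 × 2 × 2 = 12
  G: 3 × 10 × 6 = 180
Sorted descending: 378, 350, 240, 200, 180, 90, 12.
The second-highest RPN is 350 (A).

350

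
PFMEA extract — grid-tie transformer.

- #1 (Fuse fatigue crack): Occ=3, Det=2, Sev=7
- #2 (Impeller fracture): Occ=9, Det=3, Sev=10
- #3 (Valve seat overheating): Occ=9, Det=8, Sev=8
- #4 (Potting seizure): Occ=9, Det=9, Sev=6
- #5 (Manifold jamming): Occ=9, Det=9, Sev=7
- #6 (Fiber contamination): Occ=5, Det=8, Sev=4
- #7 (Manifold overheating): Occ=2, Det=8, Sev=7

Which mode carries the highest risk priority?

RPN = Severity × Occurrence × Detection:
  #1: 7 × 3 × 2 = 42
  #2: 10 × 9 × 3 = 270
  #3: 8 × 9 × 8 = 576
  #4: 6 × 9 × 9 = 486
  #5: 7 × 9 × 9 = 567
  #6: 4 × 5 × 8 = 160
  #7: 7 × 2 × 8 = 112
Highest RPN is 576 → #3.

#3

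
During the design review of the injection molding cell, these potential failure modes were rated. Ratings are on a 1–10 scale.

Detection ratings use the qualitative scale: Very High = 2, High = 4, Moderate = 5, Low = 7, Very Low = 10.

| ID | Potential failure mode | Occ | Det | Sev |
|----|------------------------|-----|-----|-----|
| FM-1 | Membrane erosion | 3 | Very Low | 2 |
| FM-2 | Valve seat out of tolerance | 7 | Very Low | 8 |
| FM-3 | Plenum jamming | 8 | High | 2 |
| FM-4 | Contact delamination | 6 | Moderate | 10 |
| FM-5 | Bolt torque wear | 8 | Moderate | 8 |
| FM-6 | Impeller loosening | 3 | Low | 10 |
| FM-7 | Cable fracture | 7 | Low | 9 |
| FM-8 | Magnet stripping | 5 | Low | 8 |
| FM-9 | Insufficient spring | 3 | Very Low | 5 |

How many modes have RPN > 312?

RPN = Severity × Occurrence × Detection:
  FM-1: 2 × 3 × 10 = 60
  FM-2: 8 × 7 × 10 = 560
  FM-3: 2 × 8 × 4 = 64
  FM-4: 10 × 6 × 5 = 300
  FM-5: 8 × 8 × 5 = 320
  FM-6: 10 × 3 × 7 = 210
  FM-7: 9 × 7 × 7 = 441
  FM-8: 8 × 5 × 7 = 280
  FM-9: 5 × 3 × 10 = 150
Modes with RPN > 312: FM-2 (560), FM-5 (320), FM-7 (441) → 3.

3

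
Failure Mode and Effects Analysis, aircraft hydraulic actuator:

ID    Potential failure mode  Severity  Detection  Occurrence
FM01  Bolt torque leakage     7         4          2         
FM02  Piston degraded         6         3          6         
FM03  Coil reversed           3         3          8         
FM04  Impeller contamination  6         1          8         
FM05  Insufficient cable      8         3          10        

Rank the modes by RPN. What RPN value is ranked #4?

RPN = Severity × Occurrence × Detection:
  FM01: 7 × 2 × 4 = 56
  FM02: 6 × 6 × 3 = 108
  FM03: 3 × 8 × 3 = 72
  FM04: 6 × 8 × 1 = 48
  FM05: 8 × 10 × 3 = 240
Sorted descending: 240, 108, 72, 56, 48.
The fourth-highest RPN is 56 (FM01).

56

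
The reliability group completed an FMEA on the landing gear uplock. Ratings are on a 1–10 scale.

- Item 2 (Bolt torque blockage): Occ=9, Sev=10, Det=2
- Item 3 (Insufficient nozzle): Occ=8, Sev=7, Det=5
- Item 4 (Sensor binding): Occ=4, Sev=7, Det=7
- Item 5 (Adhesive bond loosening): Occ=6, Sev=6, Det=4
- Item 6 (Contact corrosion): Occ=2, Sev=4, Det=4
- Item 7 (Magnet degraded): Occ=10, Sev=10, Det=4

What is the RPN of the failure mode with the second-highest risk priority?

280

RPN = Severity × Occurrence × Detection:
  Item 2: 10 × 9 × 2 = 180
  Item 3: 7 × 8 × 5 = 280
  Item 4: 7 × 4 × 7 = 196
  Item 5: 6 × 6 × 4 = 144
  Item 6: 4 × 2 × 4 = 32
  Item 7: 10 × 10 × 4 = 400
Sorted descending: 400, 280, 196, 180, 144, 32.
The second-highest RPN is 280 (Item 3).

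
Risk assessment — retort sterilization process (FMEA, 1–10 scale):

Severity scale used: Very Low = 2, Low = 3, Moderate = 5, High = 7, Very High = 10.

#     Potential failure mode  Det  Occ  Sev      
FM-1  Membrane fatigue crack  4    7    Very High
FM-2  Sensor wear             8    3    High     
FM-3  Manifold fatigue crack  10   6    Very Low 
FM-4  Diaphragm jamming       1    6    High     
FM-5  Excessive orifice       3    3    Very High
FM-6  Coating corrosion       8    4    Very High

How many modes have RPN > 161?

3

RPN = Severity × Occurrence × Detection:
  FM-1: 10 × 7 × 4 = 280
  FM-2: 7 × 3 × 8 = 168
  FM-3: 2 × 6 × 10 = 120
  FM-4: 7 × 6 × 1 = 42
  FM-5: 10 × 3 × 3 = 90
  FM-6: 10 × 4 × 8 = 320
Modes with RPN > 161: FM-1 (280), FM-2 (168), FM-6 (320) → 3.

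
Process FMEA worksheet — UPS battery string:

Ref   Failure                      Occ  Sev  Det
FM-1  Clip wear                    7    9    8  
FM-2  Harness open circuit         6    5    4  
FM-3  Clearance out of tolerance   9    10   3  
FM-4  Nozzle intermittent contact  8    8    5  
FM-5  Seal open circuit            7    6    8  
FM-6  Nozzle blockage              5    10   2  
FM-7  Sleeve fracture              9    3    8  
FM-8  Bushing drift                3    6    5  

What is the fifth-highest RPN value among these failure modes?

RPN = Severity × Occurrence × Detection:
  FM-1: 9 × 7 × 8 = 504
  FM-2: 5 × 6 × 4 = 120
  FM-3: 10 × 9 × 3 = 270
  FM-4: 8 × 8 × 5 = 320
  FM-5: 6 × 7 × 8 = 336
  FM-6: 10 × 5 × 2 = 100
  FM-7: 3 × 9 × 8 = 216
  FM-8: 6 × 3 × 5 = 90
Sorted descending: 504, 336, 320, 270, 216, 120, 100, 90.
The fifth-highest RPN is 216 (FM-7).

216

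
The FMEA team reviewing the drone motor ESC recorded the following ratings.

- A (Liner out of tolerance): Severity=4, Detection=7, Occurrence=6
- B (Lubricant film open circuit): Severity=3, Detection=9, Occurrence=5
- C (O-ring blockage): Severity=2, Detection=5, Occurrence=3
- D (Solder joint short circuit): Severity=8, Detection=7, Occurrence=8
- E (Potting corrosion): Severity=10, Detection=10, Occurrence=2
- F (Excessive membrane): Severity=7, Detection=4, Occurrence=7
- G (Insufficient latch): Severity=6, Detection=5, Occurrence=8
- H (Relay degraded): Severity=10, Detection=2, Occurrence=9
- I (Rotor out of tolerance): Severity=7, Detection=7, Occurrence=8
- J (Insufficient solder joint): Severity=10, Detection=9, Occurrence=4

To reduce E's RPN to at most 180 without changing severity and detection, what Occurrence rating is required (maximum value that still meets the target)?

E: S=10, O=2, D=10 → current RPN = 200.
Fixed product = 100. Need 100 × O ≤ 180, so O ≤ 180/100 = 1.80.
Maximum integer Occurrence rating = 1 (gives RPN 100; O=2 would give 200 > 180).

1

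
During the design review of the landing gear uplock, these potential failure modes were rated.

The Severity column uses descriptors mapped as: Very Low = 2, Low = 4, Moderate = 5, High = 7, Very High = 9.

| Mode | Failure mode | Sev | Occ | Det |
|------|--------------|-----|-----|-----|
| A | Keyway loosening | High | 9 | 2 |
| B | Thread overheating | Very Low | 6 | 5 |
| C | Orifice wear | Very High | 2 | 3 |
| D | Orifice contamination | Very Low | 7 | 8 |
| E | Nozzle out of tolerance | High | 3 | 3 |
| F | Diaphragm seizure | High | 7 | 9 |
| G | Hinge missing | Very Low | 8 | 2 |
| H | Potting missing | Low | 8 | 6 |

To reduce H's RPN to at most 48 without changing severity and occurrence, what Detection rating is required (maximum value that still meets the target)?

1

H: S=4, O=8, D=6 → current RPN = 192.
Fixed product = 32. Need 32 × D ≤ 48, so D ≤ 48/32 = 1.50.
Maximum integer Detection rating = 1 (gives RPN 32; D=2 would give 64 > 48).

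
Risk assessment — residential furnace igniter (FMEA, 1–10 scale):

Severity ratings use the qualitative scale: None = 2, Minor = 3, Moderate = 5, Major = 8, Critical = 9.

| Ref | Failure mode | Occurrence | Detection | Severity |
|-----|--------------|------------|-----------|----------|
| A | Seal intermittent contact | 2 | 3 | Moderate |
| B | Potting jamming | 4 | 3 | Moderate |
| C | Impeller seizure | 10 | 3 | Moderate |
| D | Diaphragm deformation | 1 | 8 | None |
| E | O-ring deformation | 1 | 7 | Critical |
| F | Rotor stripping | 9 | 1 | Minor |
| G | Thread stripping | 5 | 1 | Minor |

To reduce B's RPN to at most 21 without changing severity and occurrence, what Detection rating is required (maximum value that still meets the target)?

1

B: S=5, O=4, D=3 → current RPN = 60.
Fixed product = 20. Need 20 × D ≤ 21, so D ≤ 21/20 = 1.05.
Maximum integer Detection rating = 1 (gives RPN 20; D=2 would give 40 > 21).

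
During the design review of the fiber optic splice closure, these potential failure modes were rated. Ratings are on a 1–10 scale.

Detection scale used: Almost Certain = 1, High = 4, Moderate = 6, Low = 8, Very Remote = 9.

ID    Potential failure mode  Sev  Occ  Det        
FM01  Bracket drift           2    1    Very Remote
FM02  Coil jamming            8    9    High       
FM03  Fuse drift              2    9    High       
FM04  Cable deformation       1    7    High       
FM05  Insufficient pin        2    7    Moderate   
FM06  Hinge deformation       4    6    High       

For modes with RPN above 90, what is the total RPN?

RPN = Severity × Occurrence × Detection:
  FM01: 2 × 1 × 9 = 18
  FM02: 8 × 9 × 4 = 288
  FM03: 2 × 9 × 4 = 72
  FM04: 1 × 7 × 4 = 28
  FM05: 2 × 7 × 6 = 84
  FM06: 4 × 6 × 4 = 96
RPN > 90: FM02 (288), FM06 (96).
Sum: 288 + 96 = 384.

384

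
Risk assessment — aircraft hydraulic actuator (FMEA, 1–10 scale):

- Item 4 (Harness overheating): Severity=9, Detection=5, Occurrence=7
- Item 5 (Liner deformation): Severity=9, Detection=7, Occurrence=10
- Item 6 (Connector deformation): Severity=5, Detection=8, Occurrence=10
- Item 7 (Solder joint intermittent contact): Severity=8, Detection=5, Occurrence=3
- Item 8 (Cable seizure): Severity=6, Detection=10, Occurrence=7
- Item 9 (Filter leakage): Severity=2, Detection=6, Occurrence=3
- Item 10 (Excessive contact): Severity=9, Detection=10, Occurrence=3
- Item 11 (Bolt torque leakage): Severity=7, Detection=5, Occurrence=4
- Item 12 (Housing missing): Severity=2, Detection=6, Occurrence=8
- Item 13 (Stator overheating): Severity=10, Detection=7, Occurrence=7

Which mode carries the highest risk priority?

RPN = Severity × Occurrence × Detection:
  Item 4: 9 × 7 × 5 = 315
  Item 5: 9 × 10 × 7 = 630
  Item 6: 5 × 10 × 8 = 400
  Item 7: 8 × 3 × 5 = 120
  Item 8: 6 × 7 × 10 = 420
  Item 9: 2 × 3 × 6 = 36
  Item 10: 9 × 3 × 10 = 270
  Item 11: 7 × 4 × 5 = 140
  Item 12: 2 × 8 × 6 = 96
  Item 13: 10 × 7 × 7 = 490
Highest RPN is 630 → Item 5.

Item 5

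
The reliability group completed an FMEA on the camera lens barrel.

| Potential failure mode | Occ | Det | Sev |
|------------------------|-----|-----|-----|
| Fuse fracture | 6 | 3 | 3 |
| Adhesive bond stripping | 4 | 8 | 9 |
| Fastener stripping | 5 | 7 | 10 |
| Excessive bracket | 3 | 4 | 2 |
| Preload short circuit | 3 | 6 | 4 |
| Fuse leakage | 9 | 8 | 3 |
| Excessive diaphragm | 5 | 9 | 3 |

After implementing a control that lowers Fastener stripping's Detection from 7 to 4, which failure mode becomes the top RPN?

RPN = Severity × Occurrence × Detection:
  Fuse fracture: 3 × 6 × 3 = 54
  Adhesive bond stripping: 9 × 4 × 8 = 288
  Fastener stripping: 10 × 5 × 7 = 350
  Excessive bracket: 2 × 3 × 4 = 24
  Preload short circuit: 4 × 3 × 6 = 72
  Fuse leakage: 3 × 9 × 8 = 216
  Excessive diaphragm: 3 × 5 × 9 = 135
After action: Fastener stripping → 10 × 5 × 4 = 200.
Revised RPNs: Adhesive bond stripping=288, Fuse leakage=216, Fastener stripping=200, Excessive diaphragm=135, Preload short circuit=72, Fuse fracture=54, Excessive bracket=24.
Highest is now Adhesive bond stripping (288).

Adhesive bond stripping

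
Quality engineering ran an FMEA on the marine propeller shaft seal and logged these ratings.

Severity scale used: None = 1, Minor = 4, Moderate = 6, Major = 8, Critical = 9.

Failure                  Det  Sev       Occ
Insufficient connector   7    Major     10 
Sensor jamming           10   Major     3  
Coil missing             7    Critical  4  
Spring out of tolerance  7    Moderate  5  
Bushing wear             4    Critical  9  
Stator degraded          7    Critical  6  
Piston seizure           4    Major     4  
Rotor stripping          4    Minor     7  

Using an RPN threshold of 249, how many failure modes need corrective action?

RPN = Severity × Occurrence × Detection:
  Insufficient connector: 8 × 10 × 7 = 560
  Sensor jamming: 8 × 3 × 10 = 240
  Coil missing: 9 × 4 × 7 = 252
  Spring out of tolerance: 6 × 5 × 7 = 210
  Bushing wear: 9 × 9 × 4 = 324
  Stator degraded: 9 × 6 × 7 = 378
  Piston seizure: 8 × 4 × 4 = 128
  Rotor stripping: 4 × 7 × 4 = 112
Modes with RPN ≥ 249: Insufficient connector (560), Coil missing (252), Bushing wear (324), Stator degraded (378) → 4.

4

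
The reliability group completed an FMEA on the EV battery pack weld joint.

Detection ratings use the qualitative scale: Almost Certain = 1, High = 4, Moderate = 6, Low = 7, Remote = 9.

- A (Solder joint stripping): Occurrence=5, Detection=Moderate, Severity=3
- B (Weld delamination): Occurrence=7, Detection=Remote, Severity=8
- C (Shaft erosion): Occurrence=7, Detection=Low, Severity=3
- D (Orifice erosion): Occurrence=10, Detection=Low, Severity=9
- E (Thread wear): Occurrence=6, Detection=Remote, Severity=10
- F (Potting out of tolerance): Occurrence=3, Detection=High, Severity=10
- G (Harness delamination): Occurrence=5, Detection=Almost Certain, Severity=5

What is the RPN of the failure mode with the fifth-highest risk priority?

120

RPN = Severity × Occurrence × Detection:
  A: 3 × 5 × 6 = 90
  B: 8 × 7 × 9 = 504
  C: 3 × 7 × 7 = 147
  D: 9 × 10 × 7 = 630
  E: 10 × 6 × 9 = 540
  F: 10 × 3 × 4 = 120
  G: 5 × 5 × 1 = 25
Sorted descending: 630, 540, 504, 147, 120, 90, 25.
The fifth-highest RPN is 120 (F).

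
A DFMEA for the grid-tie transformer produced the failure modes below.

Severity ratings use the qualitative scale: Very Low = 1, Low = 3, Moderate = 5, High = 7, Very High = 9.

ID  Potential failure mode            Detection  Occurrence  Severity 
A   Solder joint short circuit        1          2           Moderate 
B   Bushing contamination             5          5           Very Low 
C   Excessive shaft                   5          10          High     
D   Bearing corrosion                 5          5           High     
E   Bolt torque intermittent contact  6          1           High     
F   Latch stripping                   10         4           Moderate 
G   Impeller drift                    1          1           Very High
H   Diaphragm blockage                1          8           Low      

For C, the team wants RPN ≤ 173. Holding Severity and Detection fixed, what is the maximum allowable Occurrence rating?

4

C: S=7, O=10, D=5 → current RPN = 350.
Fixed product = 35. Need 35 × O ≤ 173, so O ≤ 173/35 = 4.94.
Maximum integer Occurrence rating = 4 (gives RPN 140; O=5 would give 175 > 173).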